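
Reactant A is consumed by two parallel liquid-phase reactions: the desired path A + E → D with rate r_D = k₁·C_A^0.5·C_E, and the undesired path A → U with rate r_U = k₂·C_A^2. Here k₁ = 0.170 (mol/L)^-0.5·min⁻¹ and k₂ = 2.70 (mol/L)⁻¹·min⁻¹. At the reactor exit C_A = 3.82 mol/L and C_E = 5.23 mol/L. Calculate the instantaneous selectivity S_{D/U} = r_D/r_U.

0.0441

S_{D/U} = r_D/r_U = (k₁·C_A^0.5·C_E)/(k₂·C_A^2) = (k₁/k₂)·C_A^-1.5·C_E.
= (0.170×3.820^0.5×5.230) / (2.70×3.820^2) = 1.738/39.40 = 0.0441.
The undesired path is higher order in A, so low C_A (CSTR or dilute feed) favours D.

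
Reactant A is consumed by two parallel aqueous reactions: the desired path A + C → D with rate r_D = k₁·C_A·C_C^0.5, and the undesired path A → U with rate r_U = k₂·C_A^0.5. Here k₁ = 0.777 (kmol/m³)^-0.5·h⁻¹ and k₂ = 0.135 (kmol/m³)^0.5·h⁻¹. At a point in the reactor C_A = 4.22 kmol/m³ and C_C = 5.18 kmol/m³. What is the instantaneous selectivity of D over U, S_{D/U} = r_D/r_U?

S_{D/U} = r_D/r_U = (k₁·C_A·C_C^0.5)/(k₂·C_A^0.5) = (k₁/k₂)·C_A^0.5·C_C^0.5.
= (0.777×4.220×5.180^0.5) / (0.135×4.220^0.5) = 7.463/0.2773 = 26.9.
Since the desired path is higher order in A, keeping C_A high (PFR or concentrated feed) favours D.

26.9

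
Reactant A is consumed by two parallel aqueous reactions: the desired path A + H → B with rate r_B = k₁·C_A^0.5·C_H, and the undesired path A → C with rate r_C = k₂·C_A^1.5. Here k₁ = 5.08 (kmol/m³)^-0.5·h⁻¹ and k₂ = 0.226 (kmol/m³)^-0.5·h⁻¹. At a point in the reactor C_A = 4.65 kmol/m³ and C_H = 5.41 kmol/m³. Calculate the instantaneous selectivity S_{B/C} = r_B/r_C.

S_{B/C} = r_B/r_C = (k₁·C_A^0.5·C_H)/(k₂·C_A^1.5) = (k₁/k₂)·C_A⁻¹·C_H.
= (5.08×4.650^0.5×5.410) / (0.226×4.650^1.5) = 59.26/2.266 = 26.2.
The undesired path is higher order in A, so low C_A (CSTR or dilute feed) favours B.

26.2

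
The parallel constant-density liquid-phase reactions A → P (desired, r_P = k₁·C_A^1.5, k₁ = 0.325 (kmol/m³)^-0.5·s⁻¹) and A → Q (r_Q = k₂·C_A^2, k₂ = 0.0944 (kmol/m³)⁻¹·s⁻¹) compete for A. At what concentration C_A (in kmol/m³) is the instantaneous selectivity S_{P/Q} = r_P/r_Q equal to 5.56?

S_{P/Q} = (k₁/k₂)·C_A^-0.5 ⇒ C_A = (S·k₂/k₁)^(-2).
= (5.56×0.0944/0.325)^(-2) = (1.615)^(-2) = 0.383 kmol/m³.

0.383 kmol/m³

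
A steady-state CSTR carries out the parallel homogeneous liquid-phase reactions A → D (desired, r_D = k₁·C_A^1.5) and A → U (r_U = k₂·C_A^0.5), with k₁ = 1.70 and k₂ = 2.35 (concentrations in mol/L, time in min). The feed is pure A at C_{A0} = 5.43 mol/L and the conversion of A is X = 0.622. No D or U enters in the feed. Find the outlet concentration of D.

2.02 mol/L

Exit C_A = C_{A0}(1−X) = 5.43×0.378 = 2.053 mol/L.
In a CSTR the entire volume is at exit conditions, so r_D = 1.70×2.053^1.5 = 4.999 and r_U = 2.35×2.053^0.5 = 3.367.
Fraction of consumed A going to D: r_D/(r_D+r_U) = 0.5976.
C_D = 0.5976·C_{A0}·X = 0.5976×5.43×0.622 = 2.02 mol/L.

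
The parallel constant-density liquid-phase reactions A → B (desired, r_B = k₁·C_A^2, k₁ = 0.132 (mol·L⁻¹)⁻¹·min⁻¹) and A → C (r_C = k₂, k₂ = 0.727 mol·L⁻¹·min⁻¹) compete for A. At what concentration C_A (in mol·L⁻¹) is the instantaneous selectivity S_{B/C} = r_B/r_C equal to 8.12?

S_{B/C} = (k₁/k₂)·C_A^2 ⇒ C_A = (S·k₂/k₁)^(0.5).
= (8.12×0.727/0.132)^(0.5) = (44.72)^(0.5) = 6.69 mol·L⁻¹.

6.69 mol·L⁻¹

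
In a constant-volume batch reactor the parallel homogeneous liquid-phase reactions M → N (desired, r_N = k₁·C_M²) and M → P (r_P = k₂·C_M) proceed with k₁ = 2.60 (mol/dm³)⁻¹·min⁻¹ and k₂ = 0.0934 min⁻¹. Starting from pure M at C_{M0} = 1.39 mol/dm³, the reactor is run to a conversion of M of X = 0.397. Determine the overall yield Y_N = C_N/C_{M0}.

0.384

C_M = C_{M0}(1−X) = 0.8382 mol/dm³.
Along a PFR/batch, dC_P/dC_M = −r_P/(r_N+r_P) = −k₂/(k₂+k₁·C_M).
Integrating from C_{M0} to C_M: C_P = (0.0934/2.60)·ln[(0.0934+2.60·1.39)/(0.0934+2.60·0.838)] = 0.03592·ln(3.707/2.273) = 0.01758 mol/dm³.
Then C_N = (C_{M0}−C_M) − C_P = 0.5518 − 0.01758 = 0.5342 mol/dm³.
Y_N = C_N/C_{M0} = 0.5342/1.39 = 0.384.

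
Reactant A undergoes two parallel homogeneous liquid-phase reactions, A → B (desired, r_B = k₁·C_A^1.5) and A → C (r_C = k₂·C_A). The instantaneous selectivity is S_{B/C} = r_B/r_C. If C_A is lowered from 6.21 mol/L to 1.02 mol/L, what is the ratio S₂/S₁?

S_{B/C} = (k₁/k₂)·C_A^0.5, so S₂/S₁ = (C_{A,2}/C_{A,1})^0.5.
= (1.02/6.21)^0.5 = (0.1643)^0.5 = 0.405.

0.405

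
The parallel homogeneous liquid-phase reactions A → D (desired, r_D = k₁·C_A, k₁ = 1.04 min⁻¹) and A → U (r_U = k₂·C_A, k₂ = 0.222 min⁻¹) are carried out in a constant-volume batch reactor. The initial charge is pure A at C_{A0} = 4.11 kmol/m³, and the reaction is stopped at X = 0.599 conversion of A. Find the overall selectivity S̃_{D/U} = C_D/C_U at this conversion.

4.68

C_A = C_{A0}(1−X) = 1.648 kmol/m³.
Both paths are first order in A, so the instantaneous fraction to D is constant: dC_D/d(−C_A) = k₁/(k₁+k₂) = 0.8241.
C_D = 0.8241·(C_{A0}−C_A) = 0.8241×2.462 = 2.03 kmol/m³.
C_U = (C_{A0}−C_A)−C_D = 0.4331 kmol/m³; S̃_{D/U} = 2.029/0.4331 = 4.68.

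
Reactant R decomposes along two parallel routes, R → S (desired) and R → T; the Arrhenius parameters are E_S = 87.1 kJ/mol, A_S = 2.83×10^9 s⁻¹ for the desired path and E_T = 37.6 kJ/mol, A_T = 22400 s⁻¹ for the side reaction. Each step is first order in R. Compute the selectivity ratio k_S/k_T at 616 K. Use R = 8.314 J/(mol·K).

8.02

k_S/k_T = (A_S/A_T)·exp[−(E_S−E_T)/(RT)] = (A_S/A_T)·exp[(E_T−E_S)/(RT)].
(E_T−E_S)/(RT) = (37.6−87.1)×10³/(8.314×616) = -49500/5121 = -9.665.
k_S/k_T = (2.83×10^9/22400)·exp(-9.665) = 1.263×10^5 × 6.345×10^-5 = 8.02.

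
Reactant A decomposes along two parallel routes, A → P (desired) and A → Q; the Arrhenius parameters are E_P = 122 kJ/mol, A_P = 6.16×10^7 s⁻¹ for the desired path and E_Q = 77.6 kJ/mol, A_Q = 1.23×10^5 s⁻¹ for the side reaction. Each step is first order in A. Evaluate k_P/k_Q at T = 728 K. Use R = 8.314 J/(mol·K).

With equal orders, S_{P/Q} = k_P/k_Q = (A_P/A_Q)·exp[(E_Q−E_P)/(RT)].
(E_Q−E_P)/(RT) = (77.6−122)×10³/(8.314×728) = -44400/6053 = -7.336.
k_P/k_Q = (6.16×10^7/1.23×10^5)·exp(-7.336) = 500.8 × 6.518×10^-4 = 0.326.

0.326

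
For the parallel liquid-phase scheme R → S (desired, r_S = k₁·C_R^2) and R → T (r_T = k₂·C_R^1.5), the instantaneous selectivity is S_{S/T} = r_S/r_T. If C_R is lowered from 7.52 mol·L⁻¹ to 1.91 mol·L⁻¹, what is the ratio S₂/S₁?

0.504

S_{S/T} = (k₁/k₂)·C_R^0.5, so S₂/S₁ = (C_{R,2}/C_{R,1})^0.5.
= (1.91/7.52)^0.5 = (0.2540)^0.5 = 0.504.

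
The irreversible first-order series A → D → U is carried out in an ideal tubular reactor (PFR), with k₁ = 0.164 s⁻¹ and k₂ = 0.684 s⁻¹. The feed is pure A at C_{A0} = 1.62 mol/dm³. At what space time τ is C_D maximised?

2.75 s

The intermediate peaks when r₁ = r₂, i.e. k₁e^(−k₁τ) = k₂e^(−k₂τ), giving τ_opt = ln(k₂/k₁)/(k₂−k₁).
= ln(0.684/0.164)/(0.684−0.164) = ln(4.171)/0.5200 = 1.428/0.5200 = 2.75 s.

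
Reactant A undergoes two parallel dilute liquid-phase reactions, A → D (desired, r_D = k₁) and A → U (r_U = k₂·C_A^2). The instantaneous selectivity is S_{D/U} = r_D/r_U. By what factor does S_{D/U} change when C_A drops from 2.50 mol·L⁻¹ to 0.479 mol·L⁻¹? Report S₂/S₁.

S_{D/U} = (k₁/k₂)·C_A^-2, so S₂/S₁ = (C_{A,2}/C_{A,1})^-2.
= (0.479/2.50)^(-2) = (0.1916)^(-2) = 27.2.
Selectivity toward D rises as C_A falls — low-concentration operation is favoured.

27.2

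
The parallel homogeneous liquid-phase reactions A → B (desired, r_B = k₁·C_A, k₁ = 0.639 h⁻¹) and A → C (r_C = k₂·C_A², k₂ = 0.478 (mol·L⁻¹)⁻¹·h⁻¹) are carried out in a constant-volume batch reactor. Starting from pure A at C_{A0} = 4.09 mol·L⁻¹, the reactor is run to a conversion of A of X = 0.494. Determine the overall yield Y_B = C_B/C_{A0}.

C_A = C_{A0}(1−X) = 2.070 mol·L⁻¹.
Along a PFR/batch, dC_B/dC_A = −r_B/(r_B+r_C) = −k₁/(k₁+k₂·C_A).
Integrating from C_{A0} to C_A: C_B = (0.639/0.478)·ln[(0.639+0.478·4.09)/(0.639+0.478·2.07)] = 1.337·ln(2.594/1.628) = 0.6226 mol·L⁻¹.
Y_B = C_B/C_{A0} = 0.6226/4.09 = 0.152.

0.152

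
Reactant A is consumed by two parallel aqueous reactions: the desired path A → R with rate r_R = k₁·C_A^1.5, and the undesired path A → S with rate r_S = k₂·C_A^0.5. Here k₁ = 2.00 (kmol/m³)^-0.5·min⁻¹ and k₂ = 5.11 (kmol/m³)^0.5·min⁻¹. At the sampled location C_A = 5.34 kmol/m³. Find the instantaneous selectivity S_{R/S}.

S_{R/S} = r_R/r_S = (k₁·C_A^1.5)/(k₂·C_A^0.5) = (k₁/k₂)·C_A.
= (2.00×5.340^1.5) / (5.11×5.340^0.5) = 24.68/11.81 = 2.09.

2.09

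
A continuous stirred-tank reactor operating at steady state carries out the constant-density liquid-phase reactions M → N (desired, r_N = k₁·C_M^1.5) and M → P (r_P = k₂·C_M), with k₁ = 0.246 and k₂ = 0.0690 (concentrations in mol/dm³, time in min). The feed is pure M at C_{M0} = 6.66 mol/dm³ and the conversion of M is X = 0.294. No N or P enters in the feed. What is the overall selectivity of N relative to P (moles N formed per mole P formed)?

Exit C_M = C_{M0}(1−X) = 6.66×0.706 = 4.702 mol/dm³.
Rates in a CSTR are evaluated at the outlet concentration: r_N = 0.246×4.702^1.5 = 2.508, r_P = 0.0690×4.702 = 0.3244.
Overall selectivity = C_N/C_P = r_Nτ/(r_Pτ) = r_N/r_P = 7.73.

7.73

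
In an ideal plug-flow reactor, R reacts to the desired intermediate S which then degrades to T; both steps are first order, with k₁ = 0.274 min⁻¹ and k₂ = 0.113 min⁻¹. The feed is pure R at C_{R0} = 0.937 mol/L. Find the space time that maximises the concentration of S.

The intermediate peaks when r₁ = r₂, i.e. k₁e^(−k₁τ) = k₂e^(−k₂τ), giving τ_opt = ln(k₂/k₁)/(k₂−k₁).
= ln(0.113/0.274)/(0.113−0.274) = ln(0.4124)/-0.1610 = -0.8857/-0.1610 = 5.50 min.

5.50 min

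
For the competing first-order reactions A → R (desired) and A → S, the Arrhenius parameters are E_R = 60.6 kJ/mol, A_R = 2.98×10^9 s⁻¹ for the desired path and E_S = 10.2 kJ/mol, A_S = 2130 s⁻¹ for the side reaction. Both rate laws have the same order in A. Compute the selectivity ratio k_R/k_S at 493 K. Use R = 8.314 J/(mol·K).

Since both paths have the same order in A, the concentration cancels and S_{R/S} = k_R/k_S = (A_R/A_S)·exp[(E_S−E_R)/(RT)].
(E_S−E_R)/(RT) = (10.2−60.6)×10³/(8.314×493) = -50400/4099 = -12.30.
k_R/k_S = (2.98×10^9/2130)·exp(-12.30) = 1.399×10^6 × 4.569×10^-6 = 6.39.

6.39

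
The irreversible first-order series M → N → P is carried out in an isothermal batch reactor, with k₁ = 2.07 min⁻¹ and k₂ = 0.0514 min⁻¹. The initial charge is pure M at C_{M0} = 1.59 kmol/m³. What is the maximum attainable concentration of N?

1.45 kmol/m³

Evaluating C_N at t_opt = ln(k₂/k₁)/(k₂−k₁) gives C_{N,max}/C_{M0} = (k₁/k₂)^[k₂/(k₂−k₁)].
= (2.07/0.0514)^(0.0514/(0.0514−2.07)) = (40.27)^(-0.02546) = 0.9102.
C_{N,max} = 0.9102×1.59 = 1.45 kmol/m³.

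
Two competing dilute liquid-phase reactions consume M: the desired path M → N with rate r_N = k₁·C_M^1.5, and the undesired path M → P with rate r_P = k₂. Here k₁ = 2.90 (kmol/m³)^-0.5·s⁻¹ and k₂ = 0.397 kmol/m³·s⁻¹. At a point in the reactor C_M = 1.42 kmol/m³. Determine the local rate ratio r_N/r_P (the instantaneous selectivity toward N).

12.4

S_{N/P} = r_N/r_P = (k₁·C_M^1.5)/(k₂) = (k₁/k₂)·C_M^1.5.
= (2.90×1.420^1.5) / (0.397) = 4.907/0.3970 = 12.4.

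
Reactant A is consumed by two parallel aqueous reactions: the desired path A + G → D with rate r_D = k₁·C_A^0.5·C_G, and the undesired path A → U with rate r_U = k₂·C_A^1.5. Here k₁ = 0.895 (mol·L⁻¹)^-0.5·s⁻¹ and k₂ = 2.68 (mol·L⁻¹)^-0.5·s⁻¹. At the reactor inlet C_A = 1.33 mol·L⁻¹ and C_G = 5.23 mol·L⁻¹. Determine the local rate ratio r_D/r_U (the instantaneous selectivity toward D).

1.31

S_{D/U} = r_D/r_U = (k₁·C_A^0.5·C_G)/(k₂·C_A^1.5) = (k₁/k₂)·C_A⁻¹·C_G.
= (0.895×1.330^0.5×5.230) / (2.68×1.330^1.5) = 5.398/4.111 = 1.31.
The undesired path is higher order in A, so low C_A (CSTR or dilute feed) favours D.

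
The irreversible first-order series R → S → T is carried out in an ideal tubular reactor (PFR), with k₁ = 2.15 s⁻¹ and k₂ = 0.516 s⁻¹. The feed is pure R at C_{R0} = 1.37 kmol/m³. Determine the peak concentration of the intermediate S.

0.873 kmol/m³

For a first-order series the maximum intermediate yield is C_{S,max}/C_{R0} = (k₁/k₂)^[k₂/(k₂−k₁)].
= (2.15/0.516)^(0.516/(0.516−2.15)) = (4.167)^(-0.3158) = 0.6372.
C_{S,max} = 0.6372×1.37 = 0.873 kmol/m³.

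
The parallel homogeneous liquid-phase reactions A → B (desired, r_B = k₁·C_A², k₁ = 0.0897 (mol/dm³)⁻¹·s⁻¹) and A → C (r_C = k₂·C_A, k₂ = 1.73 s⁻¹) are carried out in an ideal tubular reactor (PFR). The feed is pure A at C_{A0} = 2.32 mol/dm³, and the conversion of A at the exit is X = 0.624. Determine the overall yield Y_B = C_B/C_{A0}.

0.0475

C_A = C_{A0}(1−X) = 0.8723 mol/dm³.
Along a PFR/batch, dC_C/dC_A = −r_C/(r_B+r_C) = −k₂/(k₂+k₁·C_A).
Integrating from C_{A0} to C_A: C_C = (1.73/0.0897)·ln[(1.73+0.0897·2.32)/(1.73+0.0897·0.872)] = 19.29·ln(1.938/1.808) = 1.338 mol/dm³.
Then C_B = (C_{A0}−C_A) − C_C = 1.448 − 1.338 = 0.1101 mol/dm³.
Y_B = C_B/C_{A0} = 0.1101/2.32 = 0.0475.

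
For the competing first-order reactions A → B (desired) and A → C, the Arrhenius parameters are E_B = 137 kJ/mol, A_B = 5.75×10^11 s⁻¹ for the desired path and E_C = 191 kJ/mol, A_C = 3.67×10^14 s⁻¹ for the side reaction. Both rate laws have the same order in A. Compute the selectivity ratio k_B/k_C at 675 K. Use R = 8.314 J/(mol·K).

With equal orders, S_{B/C} = k_B/k_C = (A_B/A_C)·exp[(E_C−E_B)/(RT)].
(E_C−E_B)/(RT) = (191−137)×10³/(8.314×675) = 54000/5612 = 9.622.
k_B/k_C = (5.75×10^11/3.67×10^14)·exp(9.622) = 0.001567 × 15098 = 23.7.
Since E_B < E_C, lowering the temperature improves selectivity toward B.

23.7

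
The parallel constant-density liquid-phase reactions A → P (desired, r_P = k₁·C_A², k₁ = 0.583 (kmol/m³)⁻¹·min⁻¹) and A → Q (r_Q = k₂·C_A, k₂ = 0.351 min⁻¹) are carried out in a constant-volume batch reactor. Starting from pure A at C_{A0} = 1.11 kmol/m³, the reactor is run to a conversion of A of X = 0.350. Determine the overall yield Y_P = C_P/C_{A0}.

0.210

C_A = C_{A0}(1−X) = 0.7215 kmol/m³.
Along a PFR/batch, dC_Q/dC_A = −r_Q/(r_P+r_Q) = −k₂/(k₂+k₁·C_A).
Integrating from C_{A0} to C_A: C_Q = (0.351/0.583)·ln[(0.351+0.583·1.11)/(0.351+0.583·0.722)] = 0.6021·ln(0.9981/0.7716) = 0.1550 kmol/m³.
Then C_P = (C_{A0}−C_A) − C_Q = 0.3885 − 0.1550 = 0.2335 kmol/m³.
Y_P = C_P/C_{A0} = 0.2335/1.11 = 0.210.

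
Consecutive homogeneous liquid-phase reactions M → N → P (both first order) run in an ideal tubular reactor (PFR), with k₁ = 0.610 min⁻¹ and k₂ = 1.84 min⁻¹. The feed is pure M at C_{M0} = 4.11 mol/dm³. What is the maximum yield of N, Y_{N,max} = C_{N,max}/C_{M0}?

0.192

At the optimum, C_{N,max}/C_{M0} = (k₁/k₂)^[k₂/(k₂−k₁)].
= (0.610/1.84)^(1.84/(1.84−0.610)) = (0.3315)^(1.496) = 0.1917.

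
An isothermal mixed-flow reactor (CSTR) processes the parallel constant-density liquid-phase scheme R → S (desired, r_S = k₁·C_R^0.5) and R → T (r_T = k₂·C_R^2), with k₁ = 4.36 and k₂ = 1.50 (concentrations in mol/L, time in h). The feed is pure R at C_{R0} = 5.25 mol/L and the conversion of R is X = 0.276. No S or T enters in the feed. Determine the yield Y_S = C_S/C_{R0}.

0.0778

Exit C_R = C_{R0}(1−X) = 5.25×0.724 = 3.801 mol/L.
Rates in a CSTR are evaluated at the outlet concentration: r_S = 4.36×3.801^0.5 = 8.500, r_T = 1.50×3.801^2 = 21.67.
Fraction of consumed R going to S: r_S/(r_S+r_T) = 0.2817.
C_S = 0.2817·C_{R0}·X = 0.2817×5.25×0.276 = 0.408 mol/L; Y_S = C_S/C_{R0} = 0.0778.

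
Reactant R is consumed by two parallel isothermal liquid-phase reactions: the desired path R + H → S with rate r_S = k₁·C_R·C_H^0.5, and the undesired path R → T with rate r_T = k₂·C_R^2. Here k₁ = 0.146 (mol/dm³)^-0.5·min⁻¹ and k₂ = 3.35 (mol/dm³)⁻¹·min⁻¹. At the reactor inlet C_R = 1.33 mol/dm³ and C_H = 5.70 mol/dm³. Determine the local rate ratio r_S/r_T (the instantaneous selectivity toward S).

S_{S/T} = r_S/r_T = (k₁·C_R·C_H^0.5)/(k₂·C_R^2) = (k₁/k₂)·C_R⁻¹·C_H^0.5.
= (0.146×1.330×5.700^0.5) / (3.35×1.330^2) = 0.4636/5.926 = 0.0782.
The undesired path is higher order in R, so low C_R (CSTR or dilute feed) favours S.

0.0782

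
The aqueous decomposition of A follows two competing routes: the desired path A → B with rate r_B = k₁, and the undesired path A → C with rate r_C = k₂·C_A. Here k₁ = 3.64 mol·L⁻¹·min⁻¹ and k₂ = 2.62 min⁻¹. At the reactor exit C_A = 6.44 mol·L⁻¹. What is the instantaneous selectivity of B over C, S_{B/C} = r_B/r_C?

S_{B/C} = r_B/r_C = (k₁)/(k₂·C_A) = (k₁/k₂)·C_A⁻¹.
= (3.64) / (2.62×6.440) = 3.640/16.87 = 0.216.
The undesired path is higher order in A, so low C_A (CSTR or dilute feed) favours B.

0.216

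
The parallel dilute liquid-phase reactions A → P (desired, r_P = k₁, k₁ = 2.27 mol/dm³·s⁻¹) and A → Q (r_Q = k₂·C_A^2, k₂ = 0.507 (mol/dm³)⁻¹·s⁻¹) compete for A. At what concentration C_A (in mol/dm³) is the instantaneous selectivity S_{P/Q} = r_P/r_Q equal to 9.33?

0.693 mol/dm³

S_{P/Q} = (k₁/k₂)·C_A^-2 ⇒ C_A = (S·k₂/k₁)^(-0.5).
= (9.33×0.507/2.27)^(-0.5) = (2.084)^(-0.5) = 0.693 mol/dm³.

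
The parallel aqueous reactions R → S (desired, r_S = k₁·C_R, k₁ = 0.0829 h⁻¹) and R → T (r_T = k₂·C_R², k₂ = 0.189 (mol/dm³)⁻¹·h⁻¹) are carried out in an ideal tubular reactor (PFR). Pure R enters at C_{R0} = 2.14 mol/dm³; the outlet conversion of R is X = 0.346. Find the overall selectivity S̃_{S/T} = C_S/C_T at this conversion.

C_R = C_{R0}(1−X) = 1.400 mol/dm³.
Along a PFR/batch, dC_S/dC_R = −r_S/(r_S+r_T) = −k₁/(k₁+k₂·C_R).
Integrating from C_{R0} to C_R: C_S = (0.0829/0.189)·ln[(0.0829+0.189·2.14)/(0.0829+0.189·1.40)] = 0.4386·ln(0.4874/0.3474) = 0.1485 mol/dm³.
C_T = (C_{R0}−C_R)−C_S = 0.5920 mol/dm³; S̃_{S/T} = 0.1485/0.5920 = 0.251.

0.251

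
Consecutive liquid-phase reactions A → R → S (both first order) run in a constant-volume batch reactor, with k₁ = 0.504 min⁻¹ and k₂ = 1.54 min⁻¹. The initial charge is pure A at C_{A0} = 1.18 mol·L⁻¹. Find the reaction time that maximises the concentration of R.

For first-order series the maximum of C_R occurs at t_opt = ln(k₂/k₁)/(k₂−k₁).
= ln(1.54/0.504)/(1.54−0.504) = ln(3.056)/1.036 = 1.117/1.036 = 1.08 min.

1.08 min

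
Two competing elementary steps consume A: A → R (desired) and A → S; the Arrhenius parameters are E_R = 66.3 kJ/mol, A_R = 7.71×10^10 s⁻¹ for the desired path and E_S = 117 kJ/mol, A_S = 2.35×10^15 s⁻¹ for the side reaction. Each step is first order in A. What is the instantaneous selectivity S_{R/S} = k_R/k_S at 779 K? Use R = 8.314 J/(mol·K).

k_R/k_S = (A_R/A_S)·exp[−(E_R−E_S)/(RT)] = (A_R/A_S)·exp[(E_S−E_R)/(RT)].
(E_S−E_R)/(RT) = (117−66.3)×10³/(8.314×779) = 50700/6477 = 7.828.
k_R/k_S = (7.71×10^10/2.35×10^15)·exp(7.828) = 3.281×10^-5 × 2510 = 0.0824.
Since E_R < E_S, lowering the temperature improves selectivity toward R.

0.0824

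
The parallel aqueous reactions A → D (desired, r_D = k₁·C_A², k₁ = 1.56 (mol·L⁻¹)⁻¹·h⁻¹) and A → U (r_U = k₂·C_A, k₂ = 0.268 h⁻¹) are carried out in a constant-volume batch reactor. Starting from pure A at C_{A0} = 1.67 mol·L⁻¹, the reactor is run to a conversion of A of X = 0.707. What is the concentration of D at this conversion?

C_A = C_{A0}(1−X) = 0.4893 mol·L⁻¹.
Along a PFR/batch, dC_U/dC_A = −r_U/(r_D+r_U) = −k₂/(k₂+k₁·C_A).
Integrating from C_{A0} to C_A: C_U = (0.268/1.56)·ln[(0.268+1.56·1.67)/(0.268+1.56·0.489)] = 0.1718·ln(2.873/1.031) = 0.1760 mol·L⁻¹.
Then C_D = (C_{A0}−C_A) − C_U = 1.181 − 0.1760 = 1.005 mol·L⁻¹.

1.00 mol·L⁻¹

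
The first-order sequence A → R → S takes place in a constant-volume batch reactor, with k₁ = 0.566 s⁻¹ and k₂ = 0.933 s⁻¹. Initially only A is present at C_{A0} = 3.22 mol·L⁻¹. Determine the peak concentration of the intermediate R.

0.904 mol·L⁻¹

Evaluating C_R at t_opt = ln(k₂/k₁)/(k₂−k₁) gives C_{R,max}/C_{A0} = (k₁/k₂)^[k₂/(k₂−k₁)].
= (0.566/0.933)^(0.933/(0.933−0.566)) = (0.6066)^(2.542) = 0.2807.
C_{R,max} = 0.2807×3.22 = 0.904 mol·L⁻¹.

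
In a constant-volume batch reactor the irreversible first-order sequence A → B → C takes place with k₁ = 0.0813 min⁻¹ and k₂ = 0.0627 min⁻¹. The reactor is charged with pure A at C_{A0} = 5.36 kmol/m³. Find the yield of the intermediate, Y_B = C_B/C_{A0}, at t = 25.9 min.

0.329

Solving the coupled first-order balances gives C_B(t) = [k₁/(k₂−k₁)]·C_{A0}·(e^(−k₁t) − e^(−k₂t)).
e^(−k₁t) = e^(−0.0813×25.9) = e^(−2.106) = 0.1218; e^(−k₂t) = e^(−1.624) = 0.1971.
C_B = 0.0813×5.36/(0.0627−0.0813) × (0.1218−0.1971) = (-23.43)×(-0.07536) = 1.766 kmol/m³.
Y_B = C_B/C_{A0} = 1.766/5.36 = 0.329.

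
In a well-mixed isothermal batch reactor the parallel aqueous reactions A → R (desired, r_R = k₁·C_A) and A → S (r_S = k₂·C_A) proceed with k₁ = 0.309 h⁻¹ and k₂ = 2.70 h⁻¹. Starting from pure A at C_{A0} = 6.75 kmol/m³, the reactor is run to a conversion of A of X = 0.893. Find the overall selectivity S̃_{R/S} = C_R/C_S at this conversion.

C_A = C_{A0}(1−X) = 0.7222 kmol/m³.
Both paths are first order in A, so the instantaneous fraction to R is constant: dC_R/d(−C_A) = k₁/(k₁+k₂) = 0.1027.
C_R = 0.1027·(C_{A0}−C_A) = 0.1027×6.028 = 0.619 kmol/m³.
C_S = (C_{A0}−C_A)−C_R = 5.409 kmol/m³; S̃_{R/S} = 0.6190/5.409 = 0.114.

0.114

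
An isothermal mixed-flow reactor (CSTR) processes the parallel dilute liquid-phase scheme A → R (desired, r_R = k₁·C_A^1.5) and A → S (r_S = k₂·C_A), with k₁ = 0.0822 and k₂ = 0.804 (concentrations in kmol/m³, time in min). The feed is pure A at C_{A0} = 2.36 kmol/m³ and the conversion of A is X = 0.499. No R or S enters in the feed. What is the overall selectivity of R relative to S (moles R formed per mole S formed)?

0.111

Exit C_A = C_{A0}(1−X) = 2.36×0.501 = 1.182 kmol/m³.
In a CSTR the entire volume is at exit conditions, so r_R = 0.0822×1.182^1.5 = 0.1057 and r_S = 0.804×1.182 = 0.9506.
Overall selectivity = C_R/C_S = r_Rτ/(r_Sτ) = r_R/r_S = 0.111.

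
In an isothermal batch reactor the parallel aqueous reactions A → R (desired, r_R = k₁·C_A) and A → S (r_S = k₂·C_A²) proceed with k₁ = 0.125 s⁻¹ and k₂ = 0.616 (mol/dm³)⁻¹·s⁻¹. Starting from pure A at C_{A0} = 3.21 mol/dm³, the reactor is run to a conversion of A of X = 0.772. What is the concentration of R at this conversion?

C_A = C_{A0}(1−X) = 0.7319 mol/dm³.
Along a PFR/batch, dC_R/dC_A = −r_R/(r_R+r_S) = −k₁/(k₁+k₂·C_A).
Integrating from C_{A0} to C_A: C_R = (0.125/0.616)·ln[(0.125+0.616·3.21)/(0.125+0.616·0.732)] = 0.2029·ln(2.102/0.5758) = 0.2628 mol/dm³.

0.263 mol/dm³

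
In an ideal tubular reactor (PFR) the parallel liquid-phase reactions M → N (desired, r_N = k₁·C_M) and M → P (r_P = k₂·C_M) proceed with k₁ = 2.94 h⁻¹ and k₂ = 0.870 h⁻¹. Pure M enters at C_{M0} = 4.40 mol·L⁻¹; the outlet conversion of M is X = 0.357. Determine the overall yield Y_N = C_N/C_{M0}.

0.275

C_M = C_{M0}(1−X) = 2.829 mol·L⁻¹.
Both paths are first order in M, so the instantaneous fraction to N is constant: dC_N/d(−C_M) = k₁/(k₁+k₂) = 0.7717.
C_N = 0.7717·(C_{M0}−C_M) = 0.7717×1.571 = 1.21 mol·L⁻¹.
Y_N = C_N/C_{M0} = 1.212/4.40 = 0.275.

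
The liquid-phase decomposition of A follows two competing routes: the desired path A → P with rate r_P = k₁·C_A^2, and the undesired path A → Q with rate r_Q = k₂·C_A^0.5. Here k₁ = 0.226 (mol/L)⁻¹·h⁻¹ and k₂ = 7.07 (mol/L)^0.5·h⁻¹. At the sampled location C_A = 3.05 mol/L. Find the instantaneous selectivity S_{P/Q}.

S_{P/Q} = r_P/r_Q = (k₁·C_A^2)/(k₂·C_A^0.5) = (k₁/k₂)·C_A^1.5.
= (0.226×3.050^2) / (7.07×3.050^0.5) = 2.102/12.35 = 0.170.
Since the desired path is higher order in A, keeping C_A high (PFR or concentrated feed) favours P.

0.170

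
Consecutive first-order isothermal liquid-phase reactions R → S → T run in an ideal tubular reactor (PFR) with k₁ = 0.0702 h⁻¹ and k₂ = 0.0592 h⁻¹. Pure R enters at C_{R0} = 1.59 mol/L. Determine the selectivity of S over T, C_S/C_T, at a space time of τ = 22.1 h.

0.895

The intermediate concentration in a first-order A→B→C sequence is C_S = k₁C_{R0}(e^(−k₁τ) − e^(−k₂τ))/(k₂−k₁).
e^(−k₁τ) = e^(−0.0702×22.1) = e^(−1.551) = 0.2119; e^(−k₂τ) = e^(−1.308) = 0.2703.
C_S = 0.0702×1.59/(0.0592−0.0702) × (0.2119−0.2703) = (-10.15)×(-0.05833) = 0.5918 mol/L.
C_R = C_{R0}e^(−k₁τ) = 0.3370 mol/L, so C_T = C_{R0}−C_R−C_S = 0.6612 mol/L; C_S/C_T = 0.895.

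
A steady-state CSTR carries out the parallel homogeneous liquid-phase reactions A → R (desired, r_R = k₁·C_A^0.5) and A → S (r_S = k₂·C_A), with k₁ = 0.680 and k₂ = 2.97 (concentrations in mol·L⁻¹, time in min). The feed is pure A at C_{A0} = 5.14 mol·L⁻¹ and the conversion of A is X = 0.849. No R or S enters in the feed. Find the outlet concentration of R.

Exit C_A = C_{A0}(1−X) = 5.14×0.151 = 0.7761 mol·L⁻¹.
In a CSTR the entire volume is at exit conditions, so r_R = 0.680×0.7761^0.5 = 0.5991 and r_S = 2.97×0.7761 = 2.305.
Fraction of consumed A going to R: r_R/(r_R+r_S) = 0.2063.
C_R = 0.2063·C_{A0}·X = 0.2063×5.14×0.849 = 0.900 mol·L⁻¹.

0.900 mol·L⁻¹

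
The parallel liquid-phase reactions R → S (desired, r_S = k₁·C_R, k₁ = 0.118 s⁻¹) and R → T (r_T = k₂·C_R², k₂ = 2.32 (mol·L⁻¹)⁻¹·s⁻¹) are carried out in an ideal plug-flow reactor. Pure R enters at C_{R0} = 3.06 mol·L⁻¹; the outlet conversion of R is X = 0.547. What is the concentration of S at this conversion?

C_R = C_{R0}(1−X) = 1.386 mol·L⁻¹.
Along a PFR/batch, dC_S/dC_R = −r_S/(r_S+r_T) = −k₁/(k₁+k₂·C_R).
Integrating from C_{R0} to C_R: C_S = (0.118/2.32)·ln[(0.118+2.32·3.06)/(0.118+2.32·1.39)] = 0.05086·ln(7.217/3.334) = 0.03928 mol·L⁻¹.

0.0393 mol·L⁻¹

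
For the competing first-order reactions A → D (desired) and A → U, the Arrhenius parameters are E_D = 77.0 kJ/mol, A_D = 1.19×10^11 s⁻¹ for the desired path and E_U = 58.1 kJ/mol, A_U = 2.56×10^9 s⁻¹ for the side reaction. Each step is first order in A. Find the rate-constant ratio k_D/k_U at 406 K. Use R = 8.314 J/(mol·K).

With equal orders, S_{D/U} = k_D/k_U = (A_D/A_U)·exp[(E_U−E_D)/(RT)].
(E_U−E_D)/(RT) = (58.1−77.0)×10³/(8.314×406) = -18900/3375 = -5.599.
k_D/k_U = (1.19×10^11/2.56×10^9)·exp(-5.599) = 46.48 × 0.003701 = 0.172.
Since E_D > E_U, raising the temperature improves selectivity toward D.

0.172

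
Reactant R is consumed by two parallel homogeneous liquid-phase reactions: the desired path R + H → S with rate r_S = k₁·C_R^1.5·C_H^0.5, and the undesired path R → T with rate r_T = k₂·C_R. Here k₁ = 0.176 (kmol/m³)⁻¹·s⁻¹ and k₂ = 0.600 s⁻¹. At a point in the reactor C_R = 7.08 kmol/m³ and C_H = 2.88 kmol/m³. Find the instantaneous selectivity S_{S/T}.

S_{S/T} = r_S/r_T = (k₁·C_R^1.5·C_H^0.5)/(k₂·C_R) = (k₁/k₂)·C_R^0.5·C_H^0.5.
= (0.176×7.080^1.5×2.880^0.5) / (0.600×7.080) = 5.627/4.248 = 1.32.

1.32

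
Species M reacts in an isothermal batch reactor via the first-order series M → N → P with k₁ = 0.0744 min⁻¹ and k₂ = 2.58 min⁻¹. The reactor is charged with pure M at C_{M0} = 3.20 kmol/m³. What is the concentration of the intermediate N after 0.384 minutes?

0.0571 kmol/m³

For first-order series with pure M initially, C_N(t) = k₁C_{M0}/(k₂−k₁)·(e^(−k₁t) − e^(−k₂t)).
e^(−k₁t) = e^(−0.0744×0.384) = e^(−0.02857) = 0.9718; e^(−k₂t) = e^(−0.9907) = 0.3713.
C_N = 0.0744×3.20/(2.58−0.0744) × (0.9718−0.3713) = 0.09502×0.6005 = 0.05706 kmol/m³.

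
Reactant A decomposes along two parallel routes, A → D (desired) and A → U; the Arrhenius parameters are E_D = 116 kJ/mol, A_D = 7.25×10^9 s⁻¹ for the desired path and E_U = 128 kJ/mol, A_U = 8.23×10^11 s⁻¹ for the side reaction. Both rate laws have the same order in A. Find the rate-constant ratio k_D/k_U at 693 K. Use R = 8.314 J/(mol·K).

Since both paths have the same order in A, the concentration cancels and S_{D/U} = k_D/k_U = (A_D/A_U)·exp[(E_U−E_D)/(RT)].
(E_U−E_D)/(RT) = (128−116)×10³/(8.314×693) = 12000/5762 = 2.083.
k_D/k_U = (7.25×10^9/8.23×10^11)·exp(2.083) = 0.008809 × 8.027 = 0.0707.

0.0707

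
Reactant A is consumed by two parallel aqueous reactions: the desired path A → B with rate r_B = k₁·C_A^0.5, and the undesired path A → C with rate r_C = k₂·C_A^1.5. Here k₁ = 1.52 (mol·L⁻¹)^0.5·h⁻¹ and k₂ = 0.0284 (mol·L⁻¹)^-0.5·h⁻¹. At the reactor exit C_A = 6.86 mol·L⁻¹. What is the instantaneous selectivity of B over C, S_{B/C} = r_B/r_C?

7.80

S_{B/C} = r_B/r_C = (k₁·C_A^0.5)/(k₂·C_A^1.5) = (k₁/k₂)·C_A⁻¹.
= (1.52×6.860^0.5) / (0.0284×6.860^1.5) = 3.981/0.5103 = 7.80.
The undesired path is higher order in A, so low C_A (CSTR or dilute feed) favours B.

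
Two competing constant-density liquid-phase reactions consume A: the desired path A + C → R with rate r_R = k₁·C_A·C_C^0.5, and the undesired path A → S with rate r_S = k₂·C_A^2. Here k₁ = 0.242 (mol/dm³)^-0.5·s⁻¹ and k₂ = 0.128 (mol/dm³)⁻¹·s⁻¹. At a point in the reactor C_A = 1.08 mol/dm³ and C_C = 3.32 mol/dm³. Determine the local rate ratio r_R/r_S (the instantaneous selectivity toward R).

S_{R/S} = r_R/r_S = (k₁·C_A·C_C^0.5)/(k₂·C_A^2) = (k₁/k₂)·C_A⁻¹·C_C^0.5.
= (0.242×1.080×3.320^0.5) / (0.128×1.080^2) = 0.4762/0.1493 = 3.19.

3.19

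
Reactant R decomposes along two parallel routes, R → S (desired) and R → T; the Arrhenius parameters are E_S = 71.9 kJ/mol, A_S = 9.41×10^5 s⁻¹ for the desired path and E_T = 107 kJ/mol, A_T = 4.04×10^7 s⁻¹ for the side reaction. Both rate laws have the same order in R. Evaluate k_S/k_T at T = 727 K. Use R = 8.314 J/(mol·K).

Since both paths have the same order in R, the concentration cancels and S_{S/T} = k_S/k_T = (A_S/A_T)·exp[(E_T−E_S)/(RT)].
(E_T−E_S)/(RT) = (107−71.9)×10³/(8.314×727) = 35100/6044 = 5.807.
k_S/k_T = (9.41×10^5/4.04×10^7)·exp(5.807) = 0.02329 × 332.7 = 7.75.

7.75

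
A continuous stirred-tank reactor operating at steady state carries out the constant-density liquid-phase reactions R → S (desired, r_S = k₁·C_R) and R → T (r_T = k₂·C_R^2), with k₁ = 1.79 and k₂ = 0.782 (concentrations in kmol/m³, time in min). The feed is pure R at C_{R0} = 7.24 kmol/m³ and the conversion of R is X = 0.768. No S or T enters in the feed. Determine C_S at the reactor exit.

Exit C_R = C_{R0}(1−X) = 7.24×0.232 = 1.680 kmol/m³.
In a CSTR the entire volume is at exit conditions, so r_S = 1.79×1.680 = 3.007 and r_T = 0.782×1.680^2 = 2.206.
Fraction of consumed R going to S: r_S/(r_S+r_T) = 0.5768.
C_S = 0.5768·C_{R0}·X = 0.5768×7.24×0.768 = 3.21 kmol/m³.

3.21 kmol/m³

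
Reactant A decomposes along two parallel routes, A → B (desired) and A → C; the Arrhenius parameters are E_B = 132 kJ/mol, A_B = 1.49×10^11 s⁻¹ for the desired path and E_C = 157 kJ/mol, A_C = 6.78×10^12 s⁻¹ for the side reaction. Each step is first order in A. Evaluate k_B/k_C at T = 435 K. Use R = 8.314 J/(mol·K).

22.1

k_B/k_C = (A_B/A_C)·exp[−(E_B−E_C)/(RT)] = (A_B/A_C)·exp[(E_C−E_B)/(RT)].
(E_C−E_B)/(RT) = (157−132)×10³/(8.314×435) = 25000/3617 = 6.913.
k_B/k_C = (1.49×10^11/6.78×10^12)·exp(6.913) = 0.02198 × 1005 = 22.1.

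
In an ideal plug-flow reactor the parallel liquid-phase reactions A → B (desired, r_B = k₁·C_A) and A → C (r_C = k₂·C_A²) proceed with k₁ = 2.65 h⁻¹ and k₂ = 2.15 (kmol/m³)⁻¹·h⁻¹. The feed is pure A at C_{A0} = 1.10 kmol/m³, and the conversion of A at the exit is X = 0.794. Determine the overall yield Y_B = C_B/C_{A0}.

C_A = C_{A0}(1−X) = 0.2266 kmol/m³.
Along a PFR/batch, dC_B/dC_A = −r_B/(r_B+r_C) = −k₁/(k₁+k₂·C_A).
Integrating from C_{A0} to C_A: C_B = (2.65/2.15)·ln[(2.65+2.15·1.10)/(2.65+2.15·0.227)] = 1.233·ln(5.015/3.137) = 0.5782 kmol/m³.
Y_B = C_B/C_{A0} = 0.5782/1.10 = 0.526.

0.526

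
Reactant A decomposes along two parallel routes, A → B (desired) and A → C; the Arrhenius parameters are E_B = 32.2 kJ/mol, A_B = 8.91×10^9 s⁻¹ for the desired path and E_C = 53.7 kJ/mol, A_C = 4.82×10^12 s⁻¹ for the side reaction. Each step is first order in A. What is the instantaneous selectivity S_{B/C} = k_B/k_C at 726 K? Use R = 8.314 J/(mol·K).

0.0651

k_B/k_C = (A_B/A_C)·exp[−(E_B−E_C)/(RT)] = (A_B/A_C)·exp[(E_C−E_B)/(RT)].
(E_C−E_B)/(RT) = (53.7−32.2)×10³/(8.314×726) = 21500/6036 = 3.562.
k_B/k_C = (8.91×10^9/4.82×10^12)·exp(3.562) = 0.001849 × 35.23 = 0.0651.
Since E_B < E_C, lowering the temperature improves selectivity toward B.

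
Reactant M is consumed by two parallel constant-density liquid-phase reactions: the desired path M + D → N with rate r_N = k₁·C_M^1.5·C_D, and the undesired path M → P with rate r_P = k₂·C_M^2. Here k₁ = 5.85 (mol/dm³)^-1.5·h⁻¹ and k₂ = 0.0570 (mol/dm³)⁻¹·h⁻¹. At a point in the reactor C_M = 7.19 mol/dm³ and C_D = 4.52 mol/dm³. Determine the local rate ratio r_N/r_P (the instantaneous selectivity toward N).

S_{N/P} = r_N/r_P = (k₁·C_M^1.5·C_D)/(k₂·C_M^2) = (k₁/k₂)·C_M^-0.5·C_D.
= (5.85×7.190^1.5×4.520) / (0.0570×7.190^2) = 509.8/2.947 = 173.
The undesired path is higher order in M, so low C_M (CSTR or dilute feed) favours N.

173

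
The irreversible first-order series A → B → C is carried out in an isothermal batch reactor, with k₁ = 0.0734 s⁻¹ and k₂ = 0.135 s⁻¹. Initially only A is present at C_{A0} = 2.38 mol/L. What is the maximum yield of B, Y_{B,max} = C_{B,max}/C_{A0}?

0.263

At the optimum, C_{B,max}/C_{A0} = (k₁/k₂)^[k₂/(k₂−k₁)].
= (0.0734/0.135)^(0.135/(0.135−0.0734)) = (0.5437)^(2.192) = 0.2630.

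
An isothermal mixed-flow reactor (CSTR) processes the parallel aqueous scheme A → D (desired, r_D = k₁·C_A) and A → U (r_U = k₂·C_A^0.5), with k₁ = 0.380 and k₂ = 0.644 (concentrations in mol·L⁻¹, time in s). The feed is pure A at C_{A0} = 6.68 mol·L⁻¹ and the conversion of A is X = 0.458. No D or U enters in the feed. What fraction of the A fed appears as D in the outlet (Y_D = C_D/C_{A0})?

0.242

Exit C_A = C_{A0}(1−X) = 6.68×0.542 = 3.621 mol·L⁻¹.
A CSTR operates uniformly at the exit composition, giving r_D = 1.376 and r_U = 1.225 (each k·C_A^n at C_A = 3.621).
Fraction of consumed A going to D: r_D/(r_D+r_U) = 0.5289.
C_D = 0.5289·C_{A0}·X = 0.5289×6.68×0.458 = 1.62 mol·L⁻¹; Y_D = C_D/C_{A0} = 0.242.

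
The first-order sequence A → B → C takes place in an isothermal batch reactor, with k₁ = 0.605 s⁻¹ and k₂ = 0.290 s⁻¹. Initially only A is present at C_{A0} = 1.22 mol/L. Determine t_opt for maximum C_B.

2.33 s

The intermediate peaks when r₁ = r₂, i.e. k₁e^(−k₁t) = k₂e^(−k₂t), giving t_opt = ln(k₂/k₁)/(k₂−k₁).
= ln(0.290/0.605)/(0.290−0.605) = ln(0.4793)/-0.3150 = -0.7353/-0.3150 = 2.33 s.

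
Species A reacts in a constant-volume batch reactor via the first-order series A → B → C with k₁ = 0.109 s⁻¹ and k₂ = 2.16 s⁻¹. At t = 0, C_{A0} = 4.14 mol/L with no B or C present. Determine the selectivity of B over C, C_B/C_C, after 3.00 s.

The intermediate concentration in a first-order A→B→C sequence is C_B = k₁C_{A0}(e^(−k₁t) − e^(−k₂t))/(k₂−k₁).
e^(−k₁t) = e^(−0.109×3.00) = e^(−0.3270) = 0.7211; e^(−k₂t) = e^(−6.480) = 0.001534.
C_B = 0.109×4.14/(2.16−0.109) × (0.7211−0.001534) = 0.2200×0.7195 = 0.1583 mol/L.
C_A = C_{A0}e^(−k₁t) = 2.985 mol/L, so C_C = C_{A0}−C_A−C_B = 0.9964 mol/L; C_B/C_C = 0.159.

0.159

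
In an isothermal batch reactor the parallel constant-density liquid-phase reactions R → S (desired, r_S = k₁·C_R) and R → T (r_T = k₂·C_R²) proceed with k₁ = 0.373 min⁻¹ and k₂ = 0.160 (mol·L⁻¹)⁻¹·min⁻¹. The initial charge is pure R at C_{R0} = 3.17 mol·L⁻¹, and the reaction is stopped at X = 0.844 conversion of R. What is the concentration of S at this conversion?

C_R = C_{R0}(1−X) = 0.4945 mol·L⁻¹.
Along a PFR/batch, dC_S/dC_R = −r_S/(r_S+r_T) = −k₁/(k₁+k₂·C_R).
Integrating from C_{R0} to C_R: C_S = (0.373/0.160)·ln[(0.373+0.160·3.17)/(0.373+0.160·0.495)] = 2.331·ln(0.8802/0.4521) = 1.553 mol·L⁻¹.

1.55 mol·L⁻¹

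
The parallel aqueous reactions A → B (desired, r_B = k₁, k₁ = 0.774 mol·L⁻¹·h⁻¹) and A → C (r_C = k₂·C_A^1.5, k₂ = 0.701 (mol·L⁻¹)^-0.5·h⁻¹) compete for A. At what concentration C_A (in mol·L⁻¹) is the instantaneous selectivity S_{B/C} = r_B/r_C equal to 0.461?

S_{B/C} = (k₁/k₂)·C_A^-1.5 ⇒ C_A = (S·k₂/k₁)^(1/(-1.5)).
= (0.461×0.701/0.774)^(-0.6667) = (0.4175)^(-0.6667) = 1.79 mol·L⁻¹.

1.79 mol·L⁻¹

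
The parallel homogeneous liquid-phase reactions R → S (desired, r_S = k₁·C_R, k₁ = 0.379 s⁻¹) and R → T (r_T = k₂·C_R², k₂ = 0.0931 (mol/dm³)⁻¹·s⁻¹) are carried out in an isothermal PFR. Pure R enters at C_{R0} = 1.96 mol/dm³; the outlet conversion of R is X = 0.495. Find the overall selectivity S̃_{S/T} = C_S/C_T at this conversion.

C_R = C_{R0}(1−X) = 0.9898 mol/dm³.
Along a PFR/batch, dC_S/dC_R = −r_S/(r_S+r_T) = −k₁/(k₁+k₂·C_R).
Integrating from C_{R0} to C_R: C_S = (0.379/0.0931)·ln[(0.379+0.0931·1.96)/(0.379+0.0931·0.990)] = 4.071·ln(0.5615/0.4712) = 0.7140 mol/dm³.
C_T = (C_{R0}−C_R)−C_S = 0.2562 mol/dm³; S̃_{S/T} = 0.7140/0.2562 = 2.79.

2.79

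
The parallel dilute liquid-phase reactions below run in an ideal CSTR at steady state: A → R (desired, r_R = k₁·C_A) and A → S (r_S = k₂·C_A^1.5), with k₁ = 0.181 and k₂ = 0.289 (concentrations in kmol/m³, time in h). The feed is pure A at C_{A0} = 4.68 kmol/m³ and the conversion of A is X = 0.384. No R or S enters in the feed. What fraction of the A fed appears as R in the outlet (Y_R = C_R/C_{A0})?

Exit C_A = C_{A0}(1−X) = 4.68×0.616 = 2.883 kmol/m³.
Rates in a CSTR are evaluated at the outlet concentration: r_R = 0.181×2.883 = 0.5218, r_S = 0.289×2.883^1.5 = 1.415.
Fraction of consumed A going to R: r_R/(r_R+r_S) = 0.2695.
C_R = 0.2695·C_{A0}·X = 0.2695×4.68×0.384 = 0.484 kmol/m³; Y_R = C_R/C_{A0} = 0.103.

0.103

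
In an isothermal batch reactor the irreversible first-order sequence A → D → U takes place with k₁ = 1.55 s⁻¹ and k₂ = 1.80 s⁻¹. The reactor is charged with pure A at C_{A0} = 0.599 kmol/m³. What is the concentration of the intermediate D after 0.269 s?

0.159 kmol/m³

Solving the coupled first-order balances gives C_D(t) = [k₁/(k₂−k₁)]·C_{A0}·(e^(−k₁t) − e^(−k₂t)).
e^(−k₁t) = e^(−1.55×0.269) = e^(−0.4170) = 0.6591; e^(−k₂t) = e^(−0.4842) = 0.6162.
C_D = 1.55×0.599/(1.80−1.55) × (0.6591−0.6162) = 3.714×0.04286 = 0.1592 kmol/m³.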